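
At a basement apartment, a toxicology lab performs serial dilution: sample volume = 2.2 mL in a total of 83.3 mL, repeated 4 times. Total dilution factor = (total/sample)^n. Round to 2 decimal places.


Dilution factor calculation:
Single dilution = V_total / V_sample = 83.3 / 2.2 ≈ 37.863636
Number of dilutions = 4
Total DF = (83.3 / 2.2)^4 (full precision, rounded at the end) = 2055366.54

2055366.54


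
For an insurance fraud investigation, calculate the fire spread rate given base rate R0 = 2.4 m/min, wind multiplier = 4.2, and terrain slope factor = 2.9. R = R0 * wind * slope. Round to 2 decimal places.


Fire spread rate calculation:
R = R0 * wind_factor * slope_factor
= 2.4 * 4.2 * 2.9
= 10.08 * 2.9
= 29.23 m/min

29.23


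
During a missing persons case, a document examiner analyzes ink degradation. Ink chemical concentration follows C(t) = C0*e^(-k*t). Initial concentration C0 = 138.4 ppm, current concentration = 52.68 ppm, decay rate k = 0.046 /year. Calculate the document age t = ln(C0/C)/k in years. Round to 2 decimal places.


Document age estimation:
C0/C = 138.4 / 52.68 = 2.627183
ln(C0/C) = 0.965912
t = 0.965912 / 0.046 = 21.00 years

21.00


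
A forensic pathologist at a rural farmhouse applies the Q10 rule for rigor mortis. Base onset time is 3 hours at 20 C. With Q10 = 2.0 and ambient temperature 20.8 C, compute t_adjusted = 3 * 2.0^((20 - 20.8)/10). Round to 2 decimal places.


Rigor mortis time adjustment:
Exponent = (T_ref - T_actual) / 10 = (20 - 20.8) / 10 = -0.08
Q10 factor = 2.0^-0.08 = 0.94606
t_adjusted = 3 * 0.94606 = 2.84 hours

2.84


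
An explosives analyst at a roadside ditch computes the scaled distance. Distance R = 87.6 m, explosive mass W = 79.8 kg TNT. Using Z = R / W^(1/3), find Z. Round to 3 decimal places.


Scaled distance calculation:
W^(1/3) = 79.8^(1/3) = 4.305276
Z = R / W^(1/3) = 87.6 / 4.305276
Z = 20.347 m/kg^(1/3)

20.347


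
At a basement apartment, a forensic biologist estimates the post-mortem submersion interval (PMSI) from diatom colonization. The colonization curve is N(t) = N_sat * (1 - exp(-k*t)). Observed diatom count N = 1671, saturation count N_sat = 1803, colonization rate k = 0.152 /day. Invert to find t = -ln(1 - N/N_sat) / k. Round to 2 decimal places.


PMSI from diatom colonization curve:
N / N_sat = 1671 / 1803 = 0.926789
1 - N/N_sat = 0.073211
ln(1 - N/N_sat) = -2.61441
t = -ln(1 - N/N_sat) / k = -(-2.61441) / 0.152 = 17.20 days

17.20


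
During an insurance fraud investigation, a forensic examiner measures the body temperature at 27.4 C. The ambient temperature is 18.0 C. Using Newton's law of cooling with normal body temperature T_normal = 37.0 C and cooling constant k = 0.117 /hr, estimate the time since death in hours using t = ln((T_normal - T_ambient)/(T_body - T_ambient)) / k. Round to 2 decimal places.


Using Newton's law of cooling:
t = ln((T_normal - T_ambient) / (T_body - T_ambient)) / k
T_normal - T_ambient = 19.0
T_body - T_ambient = 9.4
Ratio = 2.021277
ln(ratio) = 0.703729
t = 0.703729 / 0.117 = 6.01 hours

6.01


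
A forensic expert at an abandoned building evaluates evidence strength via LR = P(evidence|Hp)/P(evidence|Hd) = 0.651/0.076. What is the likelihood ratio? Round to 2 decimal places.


Likelihood ratio calculation:
LR = P(E|Hp) / P(E|Hd)
LR = 0.651 / 0.076
LR = 8.57

8.57


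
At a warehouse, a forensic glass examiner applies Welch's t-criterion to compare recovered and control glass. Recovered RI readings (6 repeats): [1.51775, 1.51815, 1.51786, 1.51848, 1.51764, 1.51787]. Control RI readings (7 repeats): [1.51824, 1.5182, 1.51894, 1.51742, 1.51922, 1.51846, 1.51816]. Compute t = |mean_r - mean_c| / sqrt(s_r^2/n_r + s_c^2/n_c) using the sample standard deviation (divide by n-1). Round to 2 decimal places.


Welch's t-criterion for glass RI comparison:
Recovered mean = sum / n_r = 9.10775 / 6 = 1.5179583
Control mean = sum / n_c = 10.62864 / 7 = 1.5183771
Recovered sample variance s_r^2 = 9.42167e-08
Control sample variance s_c^2 = 3.41257e-07
Welch SE (unpooled) = sqrt(s_r^2/n_r + s_c^2/n_c) = sqrt(1.57028e-08 + 4.8751e-08) = sqrt(6.44538e-08) = 0.000253878
|mean_r - mean_c| = 0.00041881
t = 0.00041881 / 0.000253878 = 1.65

1.65


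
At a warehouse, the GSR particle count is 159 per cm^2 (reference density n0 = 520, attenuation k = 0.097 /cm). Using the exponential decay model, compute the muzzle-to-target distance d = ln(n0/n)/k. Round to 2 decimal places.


GSR distance calculation:
n0/n = 520 / 159 = 3.27044
ln(n0/n) = 1.184925
d = 1.184925 / 0.097 = 12.22 cm

12.22


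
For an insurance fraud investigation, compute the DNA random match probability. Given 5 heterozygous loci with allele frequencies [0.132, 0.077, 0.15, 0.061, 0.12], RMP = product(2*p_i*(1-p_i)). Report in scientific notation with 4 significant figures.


Computing RMP for 5 loci:
Locus 1: 2 * 0.132 * 0.868 = 0.229152
Locus 2: 2 * 0.077 * 0.923 = 0.142142
Locus 3: 2 * 0.15 * 0.85 = 0.255
Locus 4: 2 * 0.061 * 0.939 = 0.114558
Locus 5: 2 * 0.12 * 0.88 = 0.2112
RMP = 2.010e-04

2.010e-04


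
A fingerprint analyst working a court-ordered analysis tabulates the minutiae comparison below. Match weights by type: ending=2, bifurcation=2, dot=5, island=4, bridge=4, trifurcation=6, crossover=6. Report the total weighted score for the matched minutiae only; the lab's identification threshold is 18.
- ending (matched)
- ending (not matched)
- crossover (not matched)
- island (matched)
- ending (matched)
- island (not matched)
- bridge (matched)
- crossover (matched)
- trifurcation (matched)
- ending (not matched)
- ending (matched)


Weighted minutiae match score:
  ending: matched, +2 (running total 2)
  ending: not matched, +0
  crossover: not matched, +0
  island: matched, +4 (running total 6)
  ending: matched, +2 (running total 8)
  island: not matched, +0
  bridge: matched, +4 (running total 12)
  crossover: matched, +6 (running total 18)
  trifurcation: matched, +6 (running total 24)
  ending: not matched, +0
  ending: matched, +2 (running total 26)
Total score = 26
Threshold = 18; verdict = identification

26


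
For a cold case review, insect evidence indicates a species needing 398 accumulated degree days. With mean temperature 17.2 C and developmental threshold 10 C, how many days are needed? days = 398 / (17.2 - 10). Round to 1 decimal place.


Insect development time:
Effective temperature = avg_temp - T_base = 17.2 - 10 = 7.2 C
Days = ADD / effective_temp = 398 / 7.2 = 55.3 days

55.3


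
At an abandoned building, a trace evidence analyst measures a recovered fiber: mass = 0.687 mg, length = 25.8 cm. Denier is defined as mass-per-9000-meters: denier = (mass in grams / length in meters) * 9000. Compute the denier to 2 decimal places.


Denier calculation:
Mass in grams = 0.687 mg / 1000 = 0.000687 g
Length in meters = 25.8 cm / 100 = 0.258 m
Linear density = mass / length = 0.000687 / 0.258 = 0.00266279 g/m
Denier = (g/m) * 9000 = 0.00266279 * 9000 = 23.97

23.97


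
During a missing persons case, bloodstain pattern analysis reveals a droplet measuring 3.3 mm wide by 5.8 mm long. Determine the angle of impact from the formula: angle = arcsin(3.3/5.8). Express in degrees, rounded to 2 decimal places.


Blood spatter impact angle calculation:
width / length = 3.3 / 5.8 = 0.568966
angle = arcsin(0.568966)
angle = 34.68 degrees

34.68


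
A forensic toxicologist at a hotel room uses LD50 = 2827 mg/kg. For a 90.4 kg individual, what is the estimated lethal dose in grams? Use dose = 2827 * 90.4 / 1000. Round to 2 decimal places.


Lethal dose calculation:
Lethal dose = LD50 * body_weight / 1000
= 2827 * 90.4 / 1000
= 255560.8 / 1000
= 255.56 g

255.56


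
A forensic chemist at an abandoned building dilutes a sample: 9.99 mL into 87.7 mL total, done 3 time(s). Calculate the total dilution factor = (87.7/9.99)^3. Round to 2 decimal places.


Dilution factor calculation:
Single dilution = V_total / V_sample = 87.7 / 9.99 ≈ 8.778779
Number of dilutions = 3
Total DF = (87.7 / 9.99)^3 (full precision, rounded at the end) = 676.55

676.55


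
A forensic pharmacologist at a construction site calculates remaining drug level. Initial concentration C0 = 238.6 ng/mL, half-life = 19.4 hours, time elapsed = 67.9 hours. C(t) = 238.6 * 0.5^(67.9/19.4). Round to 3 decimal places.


Drug concentration decay:
Number of half-lives = t / t_half = 67.9 / 19.4 = 3.5
Decay factor = 0.5^3.5 = 0.08838835
C(t) = 238.6 * 0.08838835 = 21.089 ng/mL

21.089


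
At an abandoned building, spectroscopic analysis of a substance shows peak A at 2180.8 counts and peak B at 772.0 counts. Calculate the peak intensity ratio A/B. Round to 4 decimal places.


Spectral peak ratio:
Peak A = 2180.8 counts
Peak B = 772.0 counts
Ratio = 2180.8 / 772.0 = 2.8249

2.8249


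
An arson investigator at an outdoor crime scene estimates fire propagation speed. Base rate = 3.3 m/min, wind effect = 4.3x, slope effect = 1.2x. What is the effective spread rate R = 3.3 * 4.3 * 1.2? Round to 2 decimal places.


Fire spread rate calculation:
R = R0 * wind_factor * slope_factor
= 3.3 * 4.3 * 1.2
= 14.19 * 1.2
= 17.03 m/min

17.03


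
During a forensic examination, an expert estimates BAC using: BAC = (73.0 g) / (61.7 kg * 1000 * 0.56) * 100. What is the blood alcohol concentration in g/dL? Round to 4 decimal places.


Applying the Widmark formula:
BAC = (dose_g / (body_wt * 1000 * r)) * 100
Denominator = 61.7 * 1000 * 0.56 = 34552
BAC = (73.0 / 34552) * 100
BAC = 0.2113 g/dL

0.2113


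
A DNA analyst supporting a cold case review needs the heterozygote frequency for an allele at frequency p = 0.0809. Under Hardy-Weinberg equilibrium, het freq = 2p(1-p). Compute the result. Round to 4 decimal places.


Hardy-Weinberg heterozygote frequency:
q = 1 - p = 1 - 0.0809 = 0.9191
2pq = 2 * 0.0809 * 0.9191 = 0.1487

0.1487


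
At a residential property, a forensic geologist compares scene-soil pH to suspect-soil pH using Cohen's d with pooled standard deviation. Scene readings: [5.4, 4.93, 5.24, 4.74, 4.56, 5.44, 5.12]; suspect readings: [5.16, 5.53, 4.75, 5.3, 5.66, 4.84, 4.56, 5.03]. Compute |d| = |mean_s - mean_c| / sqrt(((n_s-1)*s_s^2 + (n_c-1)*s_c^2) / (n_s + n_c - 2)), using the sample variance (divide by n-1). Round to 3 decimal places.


Pooled-variance Cohen's d for soil pH comparison:
Scene mean = 35.43 / 7 = 5.061429
Suspect mean = 40.83 / 8 = 5.10375
Scene sample variance s_s^2 = 0.110881
Suspect sample variance s_c^2 = 0.146941
Pooled variance = ((n_s-1)*s_s^2 + (n_c-1)*s_c^2) / (n_s + n_c - 2) = 0.130298
Pooled SD = sqrt(0.130298) = 0.360968
Mean difference = -0.042321
|d| = |-0.042321| / 0.360968 = 0.117

0.117


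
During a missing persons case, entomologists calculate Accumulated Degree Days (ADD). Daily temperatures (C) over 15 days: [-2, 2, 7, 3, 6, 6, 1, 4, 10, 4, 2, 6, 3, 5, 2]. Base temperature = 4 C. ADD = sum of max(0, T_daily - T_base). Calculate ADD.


Computing ADD day by day:
Day 1: max(0, -2 - 4) = 0
Day 2: max(0, 2 - 4) = 0
Day 3: max(0, 7 - 4) = 3
Day 4: max(0, 3 - 4) = 0
Day 5: max(0, 6 - 4) = 2
Day 6: max(0, 6 - 4) = 2
Day 7: max(0, 1 - 4) = 0
Day 8: max(0, 4 - 4) = 0
Day 9: max(0, 10 - 4) = 6
Day 10: max(0, 4 - 4) = 0
Day 11: max(0, 2 - 4) = 0
Day 12: max(0, 6 - 4) = 2
Day 13: max(0, 3 - 4) = 0
Day 14: max(0, 5 - 4) = 1
Day 15: max(0, 2 - 4) = 0
Total ADD = 16

16


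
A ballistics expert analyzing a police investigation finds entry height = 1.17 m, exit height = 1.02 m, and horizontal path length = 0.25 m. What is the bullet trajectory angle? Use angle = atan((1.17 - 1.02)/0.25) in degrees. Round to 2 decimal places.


Bullet trajectory angle:
Height difference = 1.17 - 1.02 = 0.15 m
angle = atan(0.15 / 0.25)
angle = atan(0.6)
angle = 30.96 degrees

30.96


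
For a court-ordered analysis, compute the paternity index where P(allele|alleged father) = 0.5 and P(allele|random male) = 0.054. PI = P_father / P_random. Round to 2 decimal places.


Paternity Index calculation:
PI = P(allele|father) / P(allele|random)
PI = 0.5 / 0.054
PI = 9.26

9.26


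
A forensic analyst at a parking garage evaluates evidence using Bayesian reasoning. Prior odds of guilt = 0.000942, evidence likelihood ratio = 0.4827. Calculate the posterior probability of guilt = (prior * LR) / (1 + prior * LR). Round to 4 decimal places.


Bayesian evidence evaluation:
Posterior odds = prior_odds * LR = 0.000942 * 0.4827 = 0.0004547034
Posterior probability = posterior_odds / (1 + posterior_odds)
= 0.0004547034 / (1 + 0.0004547034)
= 0.0004547034 / 1.0004547034
= 0.0005

0.0005


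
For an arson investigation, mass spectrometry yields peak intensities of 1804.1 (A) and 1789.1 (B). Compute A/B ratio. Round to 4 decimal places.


Spectral peak ratio:
Peak A = 1804.1 counts
Peak B = 1789.1 counts
Ratio = 1804.1 / 1789.1 = 1.0084

1.0084


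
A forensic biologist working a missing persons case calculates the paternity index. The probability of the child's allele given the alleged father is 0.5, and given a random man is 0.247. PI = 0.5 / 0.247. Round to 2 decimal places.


Paternity Index calculation:
PI = P(allele|father) / P(allele|random)
PI = 0.5 / 0.247
PI = 2.02

2.02


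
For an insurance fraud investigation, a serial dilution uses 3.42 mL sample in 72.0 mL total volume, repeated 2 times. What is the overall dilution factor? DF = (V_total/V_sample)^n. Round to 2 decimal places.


Dilution factor calculation:
Single dilution = V_total / V_sample = 72.0 / 3.42 ≈ 21.052632
Number of dilutions = 2
Total DF = (72.0 / 3.42)^2 (full precision, rounded at the end) = 443.21

443.21


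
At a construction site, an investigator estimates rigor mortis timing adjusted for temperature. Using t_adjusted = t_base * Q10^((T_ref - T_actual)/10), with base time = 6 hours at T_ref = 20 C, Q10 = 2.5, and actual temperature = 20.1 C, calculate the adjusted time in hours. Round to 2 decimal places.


Rigor mortis time adjustment:
Exponent = (T_ref - T_actual) / 10 = (20 - 20.1) / 10 = -0.01
Q10 factor = 2.5^-0.01 = 0.99088
t_adjusted = 6 * 0.99088 = 5.95 hours

5.95


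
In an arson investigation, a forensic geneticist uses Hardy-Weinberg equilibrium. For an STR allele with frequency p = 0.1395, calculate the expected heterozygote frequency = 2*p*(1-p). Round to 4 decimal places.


Hardy-Weinberg heterozygote frequency:
q = 1 - p = 1 - 0.1395 = 0.8605
2pq = 2 * 0.1395 * 0.8605 = 0.2401

0.2401


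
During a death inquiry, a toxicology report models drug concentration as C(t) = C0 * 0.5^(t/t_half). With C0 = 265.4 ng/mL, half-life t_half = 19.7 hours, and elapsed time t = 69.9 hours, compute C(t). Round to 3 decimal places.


Drug concentration decay:
Number of half-lives = t / t_half = 69.9 / 19.7 = 3.548223
Decay factor = 0.5^3.548223 = 0.08548274
C(t) = 265.4 * 0.08548274 = 22.687 ng/mL

22.687


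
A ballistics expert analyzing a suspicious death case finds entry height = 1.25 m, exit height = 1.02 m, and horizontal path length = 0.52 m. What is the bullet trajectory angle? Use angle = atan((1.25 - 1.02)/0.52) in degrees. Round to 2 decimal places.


Bullet trajectory angle:
Height difference = 1.25 - 1.02 = 0.23 m
angle = atan(0.23 / 0.52)
angle = atan(0.442308)
angle = 23.86 degrees

23.86


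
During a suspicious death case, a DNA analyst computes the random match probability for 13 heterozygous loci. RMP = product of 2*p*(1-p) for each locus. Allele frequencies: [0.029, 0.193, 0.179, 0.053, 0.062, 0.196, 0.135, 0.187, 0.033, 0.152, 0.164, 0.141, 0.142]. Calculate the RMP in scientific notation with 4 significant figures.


Computing RMP for 13 loci:
Locus 1: 2 * 0.029 * 0.971 = 0.056318
Locus 2: 2 * 0.193 * 0.807 = 0.311502
Locus 3: 2 * 0.179 * 0.821 = 0.293918
Locus 4: 2 * 0.053 * 0.947 = 0.100382
Locus 5: 2 * 0.062 * 0.938 = 0.116312
Locus 6: 2 * 0.196 * 0.804 = 0.315168
Locus 7: 2 * 0.135 * 0.865 = 0.23355
Locus 8: 2 * 0.187 * 0.813 = 0.304062
Locus 9: 2 * 0.033 * 0.967 = 0.063822
Locus 10: 2 * 0.152 * 0.848 = 0.257792
Locus 11: 2 * 0.164 * 0.836 = 0.274208
Locus 12: 2 * 0.141 * 0.859 = 0.242238
Locus 13: 2 * 0.142 * 0.858 = 0.243672
RMP = 3.588e-10

3.588e-10


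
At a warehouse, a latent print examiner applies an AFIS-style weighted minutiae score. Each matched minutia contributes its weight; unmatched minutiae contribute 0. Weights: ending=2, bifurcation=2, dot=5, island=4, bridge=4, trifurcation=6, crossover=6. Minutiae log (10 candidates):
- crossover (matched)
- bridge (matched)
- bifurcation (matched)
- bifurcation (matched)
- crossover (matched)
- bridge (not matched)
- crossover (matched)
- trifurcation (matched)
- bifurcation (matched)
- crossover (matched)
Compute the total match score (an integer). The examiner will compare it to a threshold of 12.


Weighted minutiae match score:
  crossover: matched, +6 (running total 6)
  bridge: matched, +4 (running total 10)
  bifurcation: matched, +2 (running total 12)
  bifurcation: matched, +2 (running total 14)
  crossover: matched, +6 (running total 20)
  bridge: not matched, +0
  crossover: matched, +6 (running total 26)
  trifurcation: matched, +6 (running total 32)
  bifurcation: matched, +2 (running total 34)
  crossover: matched, +6 (running total 40)
Total score = 40
Threshold = 12; verdict = identification

40


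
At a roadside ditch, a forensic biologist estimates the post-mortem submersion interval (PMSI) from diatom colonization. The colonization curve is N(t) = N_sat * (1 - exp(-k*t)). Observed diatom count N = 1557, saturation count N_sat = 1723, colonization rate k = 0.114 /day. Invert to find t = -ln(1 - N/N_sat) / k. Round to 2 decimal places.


PMSI from diatom colonization curve:
N / N_sat = 1557 / 1723 = 0.903656
1 - N/N_sat = 0.096344
ln(1 - N/N_sat) = -2.33983
t = -ln(1 - N/N_sat) / k = -(-2.33983) / 0.114 = 20.52 days

20.52


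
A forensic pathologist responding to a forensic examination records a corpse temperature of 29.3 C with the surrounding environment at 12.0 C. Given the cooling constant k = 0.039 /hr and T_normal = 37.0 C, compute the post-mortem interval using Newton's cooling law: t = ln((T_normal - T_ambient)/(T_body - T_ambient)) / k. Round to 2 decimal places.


Using Newton's law of cooling:
t = ln((T_normal - T_ambient) / (T_body - T_ambient)) / k
T_normal - T_ambient = 25.0
T_body - T_ambient = 17.3
Ratio = 1.445087
ln(ratio) = 0.36817
t = 0.36817 / 0.039 = 9.44 hours

9.44


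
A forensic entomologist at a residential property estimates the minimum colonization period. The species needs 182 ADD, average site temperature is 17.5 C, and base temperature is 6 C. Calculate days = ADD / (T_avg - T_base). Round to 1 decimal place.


Insect development time:
Effective temperature = avg_temp - T_base = 17.5 - 6 = 11.5 C
Days = ADD / effective_temp = 182 / 11.5 = 15.8 days

15.8


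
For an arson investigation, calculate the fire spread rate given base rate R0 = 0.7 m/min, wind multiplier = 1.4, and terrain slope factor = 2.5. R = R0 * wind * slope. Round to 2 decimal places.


Fire spread rate calculation:
R = R0 * wind_factor * slope_factor
= 0.7 * 1.4 * 2.5
= 0.98 * 2.5
= 2.45 m/min

2.45


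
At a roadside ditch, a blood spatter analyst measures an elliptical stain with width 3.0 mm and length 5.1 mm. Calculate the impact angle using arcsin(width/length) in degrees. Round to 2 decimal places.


Blood spatter impact angle calculation:
width / length = 3.0 / 5.1 = 0.588235
angle = arcsin(0.588235)
angle = 36.03 degrees

36.03


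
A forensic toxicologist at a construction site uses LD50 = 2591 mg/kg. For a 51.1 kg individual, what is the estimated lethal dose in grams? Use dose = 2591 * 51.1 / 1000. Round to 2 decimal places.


Lethal dose calculation:
Lethal dose = LD50 * body_weight / 1000
= 2591 * 51.1 / 1000
= 132400.1 / 1000
= 132.40 g

132.40


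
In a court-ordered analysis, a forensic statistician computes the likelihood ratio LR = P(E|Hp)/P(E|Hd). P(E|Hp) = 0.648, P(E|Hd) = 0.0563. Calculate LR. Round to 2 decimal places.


Likelihood ratio calculation:
LR = P(E|Hp) / P(E|Hd)
LR = 0.648 / 0.0563
LR = 11.51

11.51


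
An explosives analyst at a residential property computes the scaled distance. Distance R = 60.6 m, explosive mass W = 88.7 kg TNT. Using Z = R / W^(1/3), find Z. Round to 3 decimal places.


Scaled distance calculation:
W^(1/3) = 88.7^(1/3) = 4.459723
Z = R / W^(1/3) = 60.6 / 4.459723
Z = 13.588 m/kg^(1/3)

13.588


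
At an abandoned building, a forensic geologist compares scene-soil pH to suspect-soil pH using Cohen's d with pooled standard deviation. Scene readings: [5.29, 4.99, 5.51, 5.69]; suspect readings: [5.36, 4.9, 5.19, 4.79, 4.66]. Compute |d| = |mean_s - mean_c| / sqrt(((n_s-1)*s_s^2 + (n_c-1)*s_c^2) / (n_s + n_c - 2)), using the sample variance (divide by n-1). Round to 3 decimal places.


Pooled-variance Cohen's d for soil pH comparison:
Scene mean = 21.48 / 4 = 5.37
Suspect mean = 24.9 / 5 = 4.98
Scene sample variance s_s^2 = 0.090933
Suspect sample variance s_c^2 = 0.08335
Pooled variance = ((n_s-1)*s_s^2 + (n_c-1)*s_c^2) / (n_s + n_c - 2) = 0.0866
Pooled SD = sqrt(0.0866) = 0.294279
Mean difference = 0.39
|d| = |0.39| / 0.294279 = 1.325

1.325


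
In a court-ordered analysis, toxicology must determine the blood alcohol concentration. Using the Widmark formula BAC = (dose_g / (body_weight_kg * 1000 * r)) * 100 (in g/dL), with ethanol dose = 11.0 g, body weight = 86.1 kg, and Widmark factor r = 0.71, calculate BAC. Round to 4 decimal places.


Applying the Widmark formula:
BAC = (dose_g / (body_wt * 1000 * r)) * 100
Denominator = 86.1 * 1000 * 0.71 = 61131
BAC = (11.0 / 61131) * 100
BAC = 0.0180 g/dL

0.0180


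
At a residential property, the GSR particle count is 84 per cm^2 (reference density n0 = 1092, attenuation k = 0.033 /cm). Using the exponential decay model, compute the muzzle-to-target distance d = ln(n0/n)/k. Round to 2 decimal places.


GSR distance calculation:
n0/n = 1092 / 84 = 13
ln(n0/n) = 2.564949
d = 2.564949 / 0.033 = 77.73 cm

77.73


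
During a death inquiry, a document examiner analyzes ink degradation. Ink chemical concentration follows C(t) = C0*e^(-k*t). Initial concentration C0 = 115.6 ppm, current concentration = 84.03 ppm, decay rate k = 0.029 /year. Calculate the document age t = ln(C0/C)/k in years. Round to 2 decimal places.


Document age estimation:
C0/C = 115.6 / 84.03 = 1.375699
ln(C0/C) = 0.318962
t = 0.318962 / 0.029 = 11.00 years

11.00


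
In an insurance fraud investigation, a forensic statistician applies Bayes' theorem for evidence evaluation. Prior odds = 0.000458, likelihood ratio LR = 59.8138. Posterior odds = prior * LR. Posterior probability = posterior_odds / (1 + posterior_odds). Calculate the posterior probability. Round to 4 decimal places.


Bayesian evidence evaluation:
Posterior odds = prior_odds * LR = 0.000458 * 59.8138 = 0.02739472
Posterior probability = posterior_odds / (1 + posterior_odds)
= 0.02739472 / (1 + 0.02739472)
= 0.02739472 / 1.02739472
= 0.0267

0.0267


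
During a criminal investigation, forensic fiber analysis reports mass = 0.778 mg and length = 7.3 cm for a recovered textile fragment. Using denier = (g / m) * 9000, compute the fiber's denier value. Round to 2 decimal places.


Denier calculation:
Mass in grams = 0.778 mg / 1000 = 0.000778 g
Length in meters = 7.3 cm / 100 = 0.073 m
Linear density = mass / length = 0.000778 / 0.073 = 0.01065753 g/m
Denier = (g/m) * 9000 = 0.01065753 * 9000 = 95.92

95.92


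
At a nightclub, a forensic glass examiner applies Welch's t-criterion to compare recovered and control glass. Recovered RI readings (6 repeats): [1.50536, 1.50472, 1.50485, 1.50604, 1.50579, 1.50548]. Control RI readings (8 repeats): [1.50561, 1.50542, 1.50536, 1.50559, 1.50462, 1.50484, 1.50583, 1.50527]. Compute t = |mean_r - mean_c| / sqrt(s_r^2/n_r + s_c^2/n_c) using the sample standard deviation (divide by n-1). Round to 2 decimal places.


Welch's t-criterion for glass RI comparison:
Recovered mean = sum / n_r = 9.03224 / 6 = 1.5053733
Control mean = sum / n_c = 12.04254 / 8 = 1.5053175
Recovered sample variance s_r^2 = 2.66067e-07
Control sample variance s_c^2 = 1.64507e-07
Welch SE (unpooled) = sqrt(s_r^2/n_r + s_c^2/n_c) = sqrt(4.43444e-08 + 2.05634e-08) = sqrt(6.49078e-08) = 0.00025477
|mean_r - mean_c| = 5.58333e-05
t = 5.58333e-05 / 0.00025477 = 0.22

0.22


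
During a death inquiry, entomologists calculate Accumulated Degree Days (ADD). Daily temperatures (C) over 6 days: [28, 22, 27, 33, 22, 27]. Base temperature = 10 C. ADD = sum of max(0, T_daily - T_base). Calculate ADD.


Computing ADD day by day:
Day 1: max(0, 28 - 10) = 18
Day 2: max(0, 22 - 10) = 12
Day 3: max(0, 27 - 10) = 17
Day 4: max(0, 33 - 10) = 23
Day 5: max(0, 22 - 10) = 12
Day 6: max(0, 27 - 10) = 17
Total ADD = 99

99


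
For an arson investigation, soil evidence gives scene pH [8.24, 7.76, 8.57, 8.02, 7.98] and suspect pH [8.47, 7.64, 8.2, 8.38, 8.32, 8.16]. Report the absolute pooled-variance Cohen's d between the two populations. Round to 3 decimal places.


Pooled-variance Cohen's d for soil pH comparison:
Scene mean = 40.57 / 5 = 8.114
Suspect mean = 49.17 / 6 = 8.195
Scene sample variance s_s^2 = 0.09398
Suspect sample variance s_c^2 = 0.08695
Pooled variance = ((n_s-1)*s_s^2 + (n_c-1)*s_c^2) / (n_s + n_c - 2) = 0.090074
Pooled SD = sqrt(0.090074) = 0.300123
Mean difference = -0.081
|d| = |-0.081| / 0.300123 = 0.270

0.270


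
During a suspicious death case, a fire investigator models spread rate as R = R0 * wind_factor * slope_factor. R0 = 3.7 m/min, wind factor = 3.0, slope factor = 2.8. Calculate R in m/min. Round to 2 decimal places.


Fire spread rate calculation:
R = R0 * wind_factor * slope_factor
= 3.7 * 3.0 * 2.8
= 11.1 * 2.8
= 31.08 m/min

31.08


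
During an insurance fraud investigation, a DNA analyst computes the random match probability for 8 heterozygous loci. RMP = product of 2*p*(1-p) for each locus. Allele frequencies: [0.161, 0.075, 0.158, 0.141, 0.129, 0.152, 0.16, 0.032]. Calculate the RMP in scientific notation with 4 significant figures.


Computing RMP for 8 loci:
Locus 1: 2 * 0.161 * 0.839 = 0.270158
Locus 2: 2 * 0.075 * 0.925 = 0.13875
Locus 3: 2 * 0.158 * 0.842 = 0.266072
Locus 4: 2 * 0.141 * 0.859 = 0.242238
Locus 5: 2 * 0.129 * 0.871 = 0.224718
Locus 6: 2 * 0.152 * 0.848 = 0.257792
Locus 7: 2 * 0.16 * 0.84 = 0.2688
Locus 8: 2 * 0.032 * 0.968 = 0.061952
RMP = 2.331e-06

2.331e-06


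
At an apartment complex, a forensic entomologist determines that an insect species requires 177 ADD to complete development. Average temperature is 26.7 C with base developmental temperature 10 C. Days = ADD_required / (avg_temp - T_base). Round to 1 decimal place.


Insect development time:
Effective temperature = avg_temp - T_base = 26.7 - 10 = 16.7 C
Days = ADD / effective_temp = 177 / 16.7 = 10.6 days

10.6


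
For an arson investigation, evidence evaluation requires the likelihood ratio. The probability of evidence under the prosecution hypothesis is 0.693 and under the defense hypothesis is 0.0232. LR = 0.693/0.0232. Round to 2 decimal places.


Likelihood ratio calculation:
LR = P(E|Hp) / P(E|Hd)
LR = 0.693 / 0.0232
LR = 29.87

29.87


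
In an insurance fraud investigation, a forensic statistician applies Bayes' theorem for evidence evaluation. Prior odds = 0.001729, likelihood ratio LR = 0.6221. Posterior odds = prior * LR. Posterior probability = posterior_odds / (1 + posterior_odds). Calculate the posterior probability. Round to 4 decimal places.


Bayesian evidence evaluation:
Posterior odds = prior_odds * LR = 0.001729 * 0.6221 = 0.001075611
Posterior probability = posterior_odds / (1 + posterior_odds)
= 0.001075611 / (1 + 0.001075611)
= 0.001075611 / 1.001075611
= 0.0011

0.0011


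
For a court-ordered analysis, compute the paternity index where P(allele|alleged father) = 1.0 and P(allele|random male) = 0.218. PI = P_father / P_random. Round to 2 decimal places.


Paternity Index calculation:
PI = P(allele|father) / P(allele|random)
PI = 1.0 / 0.218
PI = 4.59

4.59


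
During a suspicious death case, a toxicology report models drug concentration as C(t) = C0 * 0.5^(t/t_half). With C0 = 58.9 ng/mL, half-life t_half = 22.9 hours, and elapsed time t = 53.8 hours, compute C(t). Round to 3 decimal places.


Drug concentration decay:
Number of half-lives = t / t_half = 53.8 / 22.9 = 2.349345
Decay factor = 0.5^2.349345 = 0.1962351
C(t) = 58.9 * 0.1962351 = 11.558 ng/mL

11.558


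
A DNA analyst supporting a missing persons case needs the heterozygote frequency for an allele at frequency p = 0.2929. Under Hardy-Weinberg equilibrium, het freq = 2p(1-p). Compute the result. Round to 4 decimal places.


Hardy-Weinberg heterozygote frequency:
q = 1 - p = 1 - 0.2929 = 0.7071
2pq = 2 * 0.2929 * 0.7071 = 0.4142

0.4142


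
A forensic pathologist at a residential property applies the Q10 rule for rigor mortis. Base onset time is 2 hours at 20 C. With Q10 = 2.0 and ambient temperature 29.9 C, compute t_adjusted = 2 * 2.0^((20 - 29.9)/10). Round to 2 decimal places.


Rigor mortis time adjustment:
Exponent = (T_ref - T_actual) / 10 = (20 - 29.9) / 10 = -0.99
Q10 factor = 2.0^-0.99 = 0.50348
t_adjusted = 2 * 0.50348 = 1.01 hours

1.01


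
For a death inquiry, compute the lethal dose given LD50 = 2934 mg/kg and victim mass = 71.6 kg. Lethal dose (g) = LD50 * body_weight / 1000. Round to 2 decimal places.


Lethal dose calculation:
Lethal dose = LD50 * body_weight / 1000
= 2934 * 71.6 / 1000
= 210074.4 / 1000
= 210.07 g

210.07


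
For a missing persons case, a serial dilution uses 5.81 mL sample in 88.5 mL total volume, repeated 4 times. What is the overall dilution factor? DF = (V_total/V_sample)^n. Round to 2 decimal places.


Dilution factor calculation:
Single dilution = V_total / V_sample = 88.5 / 5.81 ≈ 15.232358
Number of dilutions = 4
Total DF = (88.5 / 5.81)^4 (full precision, rounded at the end) = 53835.48

53835.48


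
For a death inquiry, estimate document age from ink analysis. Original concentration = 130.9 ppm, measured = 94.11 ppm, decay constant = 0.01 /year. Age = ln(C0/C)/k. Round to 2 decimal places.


Document age estimation:
C0/C = 130.9 / 94.11 = 1.390926
ln(C0/C) = 0.32997
t = 0.32997 / 0.01 = 33.00 years

33.00


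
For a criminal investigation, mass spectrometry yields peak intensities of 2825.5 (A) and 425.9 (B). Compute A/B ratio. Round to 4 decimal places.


Spectral peak ratio:
Peak A = 2825.5 counts
Peak B = 425.9 counts
Ratio = 2825.5 / 425.9 = 6.6342

6.6342


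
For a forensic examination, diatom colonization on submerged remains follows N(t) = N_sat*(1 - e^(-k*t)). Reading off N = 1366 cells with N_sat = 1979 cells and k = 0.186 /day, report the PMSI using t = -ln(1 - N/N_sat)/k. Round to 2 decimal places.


PMSI from diatom colonization curve:
N / N_sat = 1366 / 1979 = 0.690248
1 - N/N_sat = 0.309752
ln(1 - N/N_sat) = -1.171983
t = -ln(1 - N/N_sat) / k = -(-1.171983) / 0.186 = 6.30 days

6.30


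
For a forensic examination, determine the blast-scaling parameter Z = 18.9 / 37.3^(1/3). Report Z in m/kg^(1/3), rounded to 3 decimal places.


Scaled distance calculation:
W^(1/3) = 37.3^(1/3) = 3.341204
Z = R / W^(1/3) = 18.9 / 3.341204
Z = 5.657 m/kg^(1/3)

5.657


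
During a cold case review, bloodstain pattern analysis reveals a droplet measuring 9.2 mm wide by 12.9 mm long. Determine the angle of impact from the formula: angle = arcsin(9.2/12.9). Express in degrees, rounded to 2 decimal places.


Blood spatter impact angle calculation:
width / length = 9.2 / 12.9 = 0.713178
angle = arcsin(0.713178)
angle = 45.49 degrees

45.49


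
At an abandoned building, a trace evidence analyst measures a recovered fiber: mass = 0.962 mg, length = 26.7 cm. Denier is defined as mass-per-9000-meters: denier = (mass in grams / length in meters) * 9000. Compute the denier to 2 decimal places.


Denier calculation:
Mass in grams = 0.962 mg / 1000 = 0.000962 g
Length in meters = 26.7 cm / 100 = 0.267 m
Linear density = mass / length = 0.000962 / 0.267 = 0.003603 g/m
Denier = (g/m) * 9000 = 0.003603 * 9000 = 32.43

32.43


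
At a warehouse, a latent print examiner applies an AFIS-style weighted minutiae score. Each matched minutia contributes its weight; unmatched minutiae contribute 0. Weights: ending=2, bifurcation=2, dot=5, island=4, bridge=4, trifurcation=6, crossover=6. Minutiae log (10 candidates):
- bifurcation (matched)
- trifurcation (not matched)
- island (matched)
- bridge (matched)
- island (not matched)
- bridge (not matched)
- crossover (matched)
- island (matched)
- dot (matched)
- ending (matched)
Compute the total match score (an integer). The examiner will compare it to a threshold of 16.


Weighted minutiae match score:
  bifurcation: matched, +2 (running total 2)
  trifurcation: not matched, +0
  island: matched, +4 (running total 6)
  bridge: matched, +4 (running total 10)
  island: not matched, +0
  bridge: not matched, +0
  crossover: matched, +6 (running total 16)
  island: matched, +4 (running total 20)
  dot: matched, +5 (running total 25)
  ending: matched, +2 (running total 27)
Total score = 27
Threshold = 16; verdict = identification

27


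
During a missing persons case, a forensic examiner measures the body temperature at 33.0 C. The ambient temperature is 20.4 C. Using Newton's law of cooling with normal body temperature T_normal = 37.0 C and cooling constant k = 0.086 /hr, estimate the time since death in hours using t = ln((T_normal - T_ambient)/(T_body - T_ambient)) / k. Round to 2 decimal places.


Using Newton's law of cooling:
t = ln((T_normal - T_ambient) / (T_body - T_ambient)) / k
T_normal - T_ambient = 16.6
T_body - T_ambient = 12.6
Ratio = 1.31746
ln(ratio) = 0.275706
t = 0.275706 / 0.086 = 3.21 hours

3.21


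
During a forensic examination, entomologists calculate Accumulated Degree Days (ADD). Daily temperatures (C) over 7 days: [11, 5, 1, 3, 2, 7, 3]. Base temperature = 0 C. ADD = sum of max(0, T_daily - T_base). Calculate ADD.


Computing ADD day by day:
Day 1: max(0, 11 - 0) = 11
Day 2: max(0, 5 - 0) = 5
Day 3: max(0, 1 - 0) = 1
Day 4: max(0, 3 - 0) = 3
Day 5: max(0, 2 - 0) = 2
Day 6: max(0, 7 - 0) = 7
Day 7: max(0, 3 - 0) = 3
Total ADD = 32

32


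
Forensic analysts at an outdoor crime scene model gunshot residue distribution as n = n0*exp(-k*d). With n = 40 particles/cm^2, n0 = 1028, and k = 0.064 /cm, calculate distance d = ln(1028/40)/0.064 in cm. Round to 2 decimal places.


GSR distance calculation:
n0/n = 1028 / 40 = 25.7
ln(n0/n) = 3.246491
d = 3.246491 / 0.064 = 50.73 cm

50.73


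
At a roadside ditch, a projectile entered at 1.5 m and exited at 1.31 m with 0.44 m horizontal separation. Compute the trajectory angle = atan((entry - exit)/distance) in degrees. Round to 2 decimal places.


Bullet trajectory angle:
Height difference = 1.5 - 1.31 = 0.19 m
angle = atan(0.19 / 0.44)
angle = atan(0.431818)
angle = 23.36 degrees

23.36


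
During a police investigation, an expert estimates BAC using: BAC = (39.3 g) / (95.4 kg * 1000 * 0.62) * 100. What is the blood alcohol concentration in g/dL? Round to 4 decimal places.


Applying the Widmark formula:
BAC = (dose_g / (body_wt * 1000 * r)) * 100
Denominator = 95.4 * 1000 * 0.62 = 59148
BAC = (39.3 / 59148) * 100
BAC = 0.0664 g/dL

0.0664


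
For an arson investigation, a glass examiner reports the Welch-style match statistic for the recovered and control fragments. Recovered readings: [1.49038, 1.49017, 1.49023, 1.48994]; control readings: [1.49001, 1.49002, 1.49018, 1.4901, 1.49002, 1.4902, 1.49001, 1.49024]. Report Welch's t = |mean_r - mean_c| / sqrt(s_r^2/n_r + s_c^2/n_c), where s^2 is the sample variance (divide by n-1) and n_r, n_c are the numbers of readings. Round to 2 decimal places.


Welch's t-criterion for glass RI comparison:
Recovered mean = sum / n_r = 5.96072 / 4 = 1.49018
Control mean = sum / n_c = 11.92078 / 8 = 1.4900975
Recovered sample variance s_r^2 = 3.34e-08
Control sample variance s_c^2 = 9.27857e-09
Welch SE (unpooled) = sqrt(s_r^2/n_r + s_c^2/n_c) = sqrt(8.35e-09 + 1.15982e-09) = sqrt(9.50982e-09) = 9.75183e-05
|mean_r - mean_c| = 8.25e-05
t = 8.25e-05 / 9.75183e-05 = 0.85

0.85


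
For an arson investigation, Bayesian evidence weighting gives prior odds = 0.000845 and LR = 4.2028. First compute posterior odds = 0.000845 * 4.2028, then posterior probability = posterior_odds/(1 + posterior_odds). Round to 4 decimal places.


Bayesian evidence evaluation:
Posterior odds = prior_odds * LR = 0.000845 * 4.2028 = 0.003551366
Posterior probability = posterior_odds / (1 + posterior_odds)
= 0.003551366 / (1 + 0.003551366)
= 0.003551366 / 1.003551366
= 0.0035

0.0035


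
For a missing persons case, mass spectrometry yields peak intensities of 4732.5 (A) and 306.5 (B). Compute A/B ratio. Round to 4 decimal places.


Spectral peak ratio:
Peak A = 4732.5 counts
Peak B = 306.5 counts
Ratio = 4732.5 / 306.5 = 15.4405

15.4405


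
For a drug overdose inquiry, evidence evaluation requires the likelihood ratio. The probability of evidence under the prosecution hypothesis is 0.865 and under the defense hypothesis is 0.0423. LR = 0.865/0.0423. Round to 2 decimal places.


Likelihood ratio calculation:
LR = P(E|Hp) / P(E|Hd)
LR = 0.865 / 0.0423
LR = 20.45

20.45


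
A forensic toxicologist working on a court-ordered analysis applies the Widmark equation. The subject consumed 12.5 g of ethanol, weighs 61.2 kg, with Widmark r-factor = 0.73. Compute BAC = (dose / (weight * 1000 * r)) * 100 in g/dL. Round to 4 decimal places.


Applying the Widmark formula:
BAC = (dose_g / (body_wt * 1000 * r)) * 100
Denominator = 61.2 * 1000 * 0.73 = 44676
BAC = (12.5 / 44676) * 100
BAC = 0.0280 g/dL

0.0280


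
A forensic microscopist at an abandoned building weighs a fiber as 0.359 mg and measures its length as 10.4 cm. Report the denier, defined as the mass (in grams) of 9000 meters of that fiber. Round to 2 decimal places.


Denier calculation:
Mass in grams = 0.359 mg / 1000 = 0.000359 g
Length in meters = 10.4 cm / 100 = 0.104 m
Linear density = mass / length = 0.000359 / 0.104 = 0.00345192 g/m
Denier = (g/m) * 9000 = 0.00345192 * 9000 = 31.07

31.07


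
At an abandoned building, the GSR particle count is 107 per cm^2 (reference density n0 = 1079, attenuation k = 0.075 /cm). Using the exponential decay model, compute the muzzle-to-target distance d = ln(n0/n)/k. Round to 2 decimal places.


GSR distance calculation:
n0/n = 1079 / 107 = 10.084112
ln(n0/n) = 2.310961
d = 2.310961 / 0.075 = 30.81 cm

30.81


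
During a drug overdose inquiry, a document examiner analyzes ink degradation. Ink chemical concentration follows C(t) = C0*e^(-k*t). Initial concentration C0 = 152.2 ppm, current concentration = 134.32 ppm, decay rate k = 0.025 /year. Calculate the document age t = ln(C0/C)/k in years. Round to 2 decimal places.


Document age estimation:
C0/C = 152.2 / 134.32 = 1.133115
ln(C0/C) = 0.12497
t = 0.12497 / 0.025 = 5.00 years

5.00


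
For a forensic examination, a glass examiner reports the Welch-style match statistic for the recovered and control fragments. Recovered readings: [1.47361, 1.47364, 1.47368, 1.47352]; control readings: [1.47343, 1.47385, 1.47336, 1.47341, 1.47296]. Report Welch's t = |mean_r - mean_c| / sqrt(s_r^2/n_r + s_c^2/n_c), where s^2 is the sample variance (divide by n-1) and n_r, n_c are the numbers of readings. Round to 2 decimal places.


Welch's t-criterion for glass RI comparison:
Recovered mean = sum / n_r = 5.89445 / 4 = 1.4736125
Control mean = sum / n_c = 7.36701 / 5 = 1.473402
Recovered sample variance s_r^2 = 4.625e-09
Control sample variance s_c^2 = 9.967e-08
Welch SE (unpooled) = sqrt(s_r^2/n_r + s_c^2/n_c) = sqrt(1.15625e-09 + 1.9934e-08) = sqrt(2.10902e-08) = 0.000145225
|mean_r - mean_c| = 0.0002105
t = 0.0002105 / 0.000145225 = 1.45

1.45


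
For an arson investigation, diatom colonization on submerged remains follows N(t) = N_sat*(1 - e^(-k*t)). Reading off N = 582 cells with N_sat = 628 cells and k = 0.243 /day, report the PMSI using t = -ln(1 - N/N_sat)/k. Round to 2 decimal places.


PMSI from diatom colonization curve:
N / N_sat = 582 / 628 = 0.926752
1 - N/N_sat = 0.073248
ln(1 - N/N_sat) = -2.613904
t = -ln(1 - N/N_sat) / k = -(-2.613904) / 0.243 = 10.76 days

10.76
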